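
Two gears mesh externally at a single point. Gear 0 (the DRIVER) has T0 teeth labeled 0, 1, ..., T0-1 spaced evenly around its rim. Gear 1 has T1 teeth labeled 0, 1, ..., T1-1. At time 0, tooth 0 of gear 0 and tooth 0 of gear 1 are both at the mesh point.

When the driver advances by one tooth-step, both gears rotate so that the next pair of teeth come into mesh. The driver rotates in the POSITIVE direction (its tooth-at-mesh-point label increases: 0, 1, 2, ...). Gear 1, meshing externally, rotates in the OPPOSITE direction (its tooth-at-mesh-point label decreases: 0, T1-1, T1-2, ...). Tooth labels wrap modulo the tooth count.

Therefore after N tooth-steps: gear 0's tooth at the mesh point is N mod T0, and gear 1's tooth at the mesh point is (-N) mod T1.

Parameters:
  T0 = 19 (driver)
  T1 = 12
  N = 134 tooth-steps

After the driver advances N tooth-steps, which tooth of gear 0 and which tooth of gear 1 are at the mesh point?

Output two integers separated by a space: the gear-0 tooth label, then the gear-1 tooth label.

Answer: 1 10

Derivation:
Gear 0 (driver, T0=19): tooth at mesh = N mod T0
  134 = 7 * 19 + 1, so 134 mod 19 = 1
  gear 0 tooth = 1
Gear 1 (driven, T1=12): tooth at mesh = (-N) mod T1
  134 = 11 * 12 + 2, so 134 mod 12 = 2
  (-134) mod 12 = (-2) mod 12 = 12 - 2 = 10
Mesh after 134 steps: gear-0 tooth 1 meets gear-1 tooth 10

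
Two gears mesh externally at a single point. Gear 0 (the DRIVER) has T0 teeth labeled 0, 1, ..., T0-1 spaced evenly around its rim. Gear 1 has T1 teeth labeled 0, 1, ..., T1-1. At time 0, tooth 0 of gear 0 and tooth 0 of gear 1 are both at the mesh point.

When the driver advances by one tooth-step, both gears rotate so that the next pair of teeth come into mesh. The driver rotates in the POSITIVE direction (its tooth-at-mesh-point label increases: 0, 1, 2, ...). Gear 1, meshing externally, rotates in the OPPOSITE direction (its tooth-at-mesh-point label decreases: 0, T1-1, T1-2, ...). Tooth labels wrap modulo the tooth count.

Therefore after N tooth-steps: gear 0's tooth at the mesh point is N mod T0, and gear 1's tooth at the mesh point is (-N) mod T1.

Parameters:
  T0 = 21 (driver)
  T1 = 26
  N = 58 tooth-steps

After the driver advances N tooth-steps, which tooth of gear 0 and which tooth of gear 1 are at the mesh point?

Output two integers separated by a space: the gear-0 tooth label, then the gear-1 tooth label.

Gear 0 (driver, T0=21): tooth at mesh = N mod T0
  58 = 2 * 21 + 16, so 58 mod 21 = 16
  gear 0 tooth = 16
Gear 1 (driven, T1=26): tooth at mesh = (-N) mod T1
  58 = 2 * 26 + 6, so 58 mod 26 = 6
  (-58) mod 26 = (-6) mod 26 = 26 - 6 = 20
Mesh after 58 steps: gear-0 tooth 16 meets gear-1 tooth 20

Answer: 16 20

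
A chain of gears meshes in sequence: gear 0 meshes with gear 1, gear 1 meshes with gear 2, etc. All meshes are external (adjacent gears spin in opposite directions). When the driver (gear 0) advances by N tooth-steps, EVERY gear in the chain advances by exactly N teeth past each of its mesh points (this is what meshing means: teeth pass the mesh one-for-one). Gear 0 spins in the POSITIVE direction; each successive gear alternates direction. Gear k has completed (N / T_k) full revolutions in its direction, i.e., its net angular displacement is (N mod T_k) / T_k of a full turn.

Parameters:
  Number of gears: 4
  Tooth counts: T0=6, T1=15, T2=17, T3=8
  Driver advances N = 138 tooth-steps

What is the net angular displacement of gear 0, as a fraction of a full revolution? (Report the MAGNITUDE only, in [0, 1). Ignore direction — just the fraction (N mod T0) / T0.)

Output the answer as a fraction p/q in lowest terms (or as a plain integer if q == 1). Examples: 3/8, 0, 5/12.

Answer: 0

Derivation:
Chain of 4 gears, tooth counts: [6, 15, 17, 8]
  gear 0: T0=6, direction=positive, advance = 138 mod 6 = 0 teeth = 0/6 turn
  gear 1: T1=15, direction=negative, advance = 138 mod 15 = 3 teeth = 3/15 turn
  gear 2: T2=17, direction=positive, advance = 138 mod 17 = 2 teeth = 2/17 turn
  gear 3: T3=8, direction=negative, advance = 138 mod 8 = 2 teeth = 2/8 turn
Gear 0: 138 mod 6 = 0
Fraction = 0 / 6 = 0/1 (gcd(0,6)=6) = 0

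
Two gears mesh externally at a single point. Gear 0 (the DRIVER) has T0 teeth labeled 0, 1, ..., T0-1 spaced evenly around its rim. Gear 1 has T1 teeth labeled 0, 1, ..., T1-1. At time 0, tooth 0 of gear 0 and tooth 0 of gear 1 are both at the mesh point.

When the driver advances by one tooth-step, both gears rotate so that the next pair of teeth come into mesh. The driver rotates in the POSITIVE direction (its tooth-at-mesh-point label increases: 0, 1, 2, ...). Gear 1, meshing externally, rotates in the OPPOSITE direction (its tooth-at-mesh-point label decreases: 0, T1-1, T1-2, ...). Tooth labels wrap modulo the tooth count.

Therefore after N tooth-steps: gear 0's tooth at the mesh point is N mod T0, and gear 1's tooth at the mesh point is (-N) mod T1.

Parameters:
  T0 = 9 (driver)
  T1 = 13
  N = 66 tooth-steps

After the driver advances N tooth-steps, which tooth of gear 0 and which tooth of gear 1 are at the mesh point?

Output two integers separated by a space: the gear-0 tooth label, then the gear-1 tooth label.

Gear 0 (driver, T0=9): tooth at mesh = N mod T0
  66 = 7 * 9 + 3, so 66 mod 9 = 3
  gear 0 tooth = 3
Gear 1 (driven, T1=13): tooth at mesh = (-N) mod T1
  66 = 5 * 13 + 1, so 66 mod 13 = 1
  (-66) mod 13 = (-1) mod 13 = 13 - 1 = 12
Mesh after 66 steps: gear-0 tooth 3 meets gear-1 tooth 12

Answer: 3 12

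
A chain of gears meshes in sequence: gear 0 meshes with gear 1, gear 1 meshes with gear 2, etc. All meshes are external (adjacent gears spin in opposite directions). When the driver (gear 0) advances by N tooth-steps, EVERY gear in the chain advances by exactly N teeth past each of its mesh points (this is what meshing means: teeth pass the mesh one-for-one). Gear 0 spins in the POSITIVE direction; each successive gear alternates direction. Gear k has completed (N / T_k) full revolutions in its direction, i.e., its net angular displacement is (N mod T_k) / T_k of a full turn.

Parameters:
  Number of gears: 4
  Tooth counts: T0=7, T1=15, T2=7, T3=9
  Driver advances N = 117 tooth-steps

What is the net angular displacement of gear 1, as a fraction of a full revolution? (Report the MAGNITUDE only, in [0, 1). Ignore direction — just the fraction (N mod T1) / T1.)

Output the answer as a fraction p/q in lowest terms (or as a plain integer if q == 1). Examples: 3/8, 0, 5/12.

Chain of 4 gears, tooth counts: [7, 15, 7, 9]
  gear 0: T0=7, direction=positive, advance = 117 mod 7 = 5 teeth = 5/7 turn
  gear 1: T1=15, direction=negative, advance = 117 mod 15 = 12 teeth = 12/15 turn
  gear 2: T2=7, direction=positive, advance = 117 mod 7 = 5 teeth = 5/7 turn
  gear 3: T3=9, direction=negative, advance = 117 mod 9 = 0 teeth = 0/9 turn
Gear 1: 117 mod 15 = 12
Fraction = 12 / 15 = 4/5 (gcd(12,15)=3) = 4/5

Answer: 4/5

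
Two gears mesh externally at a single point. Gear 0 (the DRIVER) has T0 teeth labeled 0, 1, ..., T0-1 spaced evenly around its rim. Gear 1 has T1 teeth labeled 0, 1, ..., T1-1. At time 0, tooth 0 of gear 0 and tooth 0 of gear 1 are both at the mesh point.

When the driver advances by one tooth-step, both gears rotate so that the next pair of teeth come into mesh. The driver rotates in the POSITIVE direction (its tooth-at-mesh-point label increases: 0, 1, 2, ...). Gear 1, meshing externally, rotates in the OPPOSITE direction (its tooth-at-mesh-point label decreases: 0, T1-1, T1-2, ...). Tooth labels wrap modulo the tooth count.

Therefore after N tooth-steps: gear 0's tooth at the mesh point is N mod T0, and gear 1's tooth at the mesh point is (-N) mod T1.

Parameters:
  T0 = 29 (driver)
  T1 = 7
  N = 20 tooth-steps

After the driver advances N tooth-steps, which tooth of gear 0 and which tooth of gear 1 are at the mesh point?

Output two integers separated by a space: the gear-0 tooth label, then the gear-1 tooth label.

Gear 0 (driver, T0=29): tooth at mesh = N mod T0
  20 = 0 * 29 + 20, so 20 mod 29 = 20
  gear 0 tooth = 20
Gear 1 (driven, T1=7): tooth at mesh = (-N) mod T1
  20 = 2 * 7 + 6, so 20 mod 7 = 6
  (-20) mod 7 = (-6) mod 7 = 7 - 6 = 1
Mesh after 20 steps: gear-0 tooth 20 meets gear-1 tooth 1

Answer: 20 1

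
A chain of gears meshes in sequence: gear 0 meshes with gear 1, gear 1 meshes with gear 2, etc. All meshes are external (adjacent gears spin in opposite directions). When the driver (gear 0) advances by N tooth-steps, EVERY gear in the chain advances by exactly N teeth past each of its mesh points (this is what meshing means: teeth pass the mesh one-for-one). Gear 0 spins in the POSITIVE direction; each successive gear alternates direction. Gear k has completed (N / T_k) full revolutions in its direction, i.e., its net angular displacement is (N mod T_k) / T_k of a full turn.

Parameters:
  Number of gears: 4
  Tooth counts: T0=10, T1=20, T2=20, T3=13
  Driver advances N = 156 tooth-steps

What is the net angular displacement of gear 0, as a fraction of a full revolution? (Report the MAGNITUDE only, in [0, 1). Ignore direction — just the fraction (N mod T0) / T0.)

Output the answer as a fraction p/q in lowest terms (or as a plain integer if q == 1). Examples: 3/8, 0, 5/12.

Answer: 3/5

Derivation:
Chain of 4 gears, tooth counts: [10, 20, 20, 13]
  gear 0: T0=10, direction=positive, advance = 156 mod 10 = 6 teeth = 6/10 turn
  gear 1: T1=20, direction=negative, advance = 156 mod 20 = 16 teeth = 16/20 turn
  gear 2: T2=20, direction=positive, advance = 156 mod 20 = 16 teeth = 16/20 turn
  gear 3: T3=13, direction=negative, advance = 156 mod 13 = 0 teeth = 0/13 turn
Gear 0: 156 mod 10 = 6
Fraction = 6 / 10 = 3/5 (gcd(6,10)=2) = 3/5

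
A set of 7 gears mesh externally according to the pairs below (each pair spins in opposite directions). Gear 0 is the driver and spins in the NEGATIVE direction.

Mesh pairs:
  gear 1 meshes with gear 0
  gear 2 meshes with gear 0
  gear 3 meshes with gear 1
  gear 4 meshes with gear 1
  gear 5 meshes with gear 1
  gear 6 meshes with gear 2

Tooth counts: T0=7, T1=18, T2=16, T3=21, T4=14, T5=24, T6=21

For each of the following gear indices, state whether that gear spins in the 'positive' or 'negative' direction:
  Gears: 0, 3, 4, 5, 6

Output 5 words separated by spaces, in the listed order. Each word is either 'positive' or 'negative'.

Answer: negative negative negative negative negative

Derivation:
Gear 0 (driver): negative (depth 0)
  gear 1: meshes with gear 0 -> depth 1 -> positive (opposite of gear 0)
  gear 2: meshes with gear 0 -> depth 1 -> positive (opposite of gear 0)
  gear 3: meshes with gear 1 -> depth 2 -> negative (opposite of gear 1)
  gear 4: meshes with gear 1 -> depth 2 -> negative (opposite of gear 1)
  gear 5: meshes with gear 1 -> depth 2 -> negative (opposite of gear 1)
  gear 6: meshes with gear 2 -> depth 2 -> negative (opposite of gear 2)
Queried indices 0, 3, 4, 5, 6 -> negative, negative, negative, negative, negative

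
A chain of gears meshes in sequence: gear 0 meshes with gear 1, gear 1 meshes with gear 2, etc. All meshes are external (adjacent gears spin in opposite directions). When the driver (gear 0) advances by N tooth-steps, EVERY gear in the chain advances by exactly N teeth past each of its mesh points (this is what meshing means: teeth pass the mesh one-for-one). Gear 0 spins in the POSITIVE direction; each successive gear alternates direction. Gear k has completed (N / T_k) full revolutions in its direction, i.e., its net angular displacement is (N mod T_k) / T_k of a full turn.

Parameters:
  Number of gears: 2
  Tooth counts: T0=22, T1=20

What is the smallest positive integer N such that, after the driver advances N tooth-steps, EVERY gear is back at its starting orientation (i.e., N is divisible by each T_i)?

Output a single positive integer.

Answer: 220

Derivation:
Gear k returns to start when N is a multiple of T_k.
All gears at start simultaneously when N is a common multiple of [22, 20]; the smallest such N is lcm(22, 20).
Start: lcm = T0 = 22
Fold in T1=20: gcd(22, 20) = 2; lcm(22, 20) = 22 * 20 / 2 = 440 / 2 = 220
Full cycle length = 220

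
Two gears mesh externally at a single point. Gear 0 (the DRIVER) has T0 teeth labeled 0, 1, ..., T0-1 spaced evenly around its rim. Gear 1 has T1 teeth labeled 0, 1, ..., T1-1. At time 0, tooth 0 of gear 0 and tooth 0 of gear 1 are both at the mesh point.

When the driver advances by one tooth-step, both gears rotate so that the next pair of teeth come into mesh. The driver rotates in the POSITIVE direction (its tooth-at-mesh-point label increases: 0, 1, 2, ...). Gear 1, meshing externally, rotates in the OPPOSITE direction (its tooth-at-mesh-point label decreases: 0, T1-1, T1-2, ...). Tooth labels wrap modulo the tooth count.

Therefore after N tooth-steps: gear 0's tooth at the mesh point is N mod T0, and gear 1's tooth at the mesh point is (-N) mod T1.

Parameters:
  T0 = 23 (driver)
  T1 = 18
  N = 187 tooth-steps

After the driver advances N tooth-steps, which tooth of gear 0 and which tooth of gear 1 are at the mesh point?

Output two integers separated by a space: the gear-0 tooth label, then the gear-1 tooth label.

Gear 0 (driver, T0=23): tooth at mesh = N mod T0
  187 = 8 * 23 + 3, so 187 mod 23 = 3
  gear 0 tooth = 3
Gear 1 (driven, T1=18): tooth at mesh = (-N) mod T1
  187 = 10 * 18 + 7, so 187 mod 18 = 7
  (-187) mod 18 = (-7) mod 18 = 18 - 7 = 11
Mesh after 187 steps: gear-0 tooth 3 meets gear-1 tooth 11

Answer: 3 11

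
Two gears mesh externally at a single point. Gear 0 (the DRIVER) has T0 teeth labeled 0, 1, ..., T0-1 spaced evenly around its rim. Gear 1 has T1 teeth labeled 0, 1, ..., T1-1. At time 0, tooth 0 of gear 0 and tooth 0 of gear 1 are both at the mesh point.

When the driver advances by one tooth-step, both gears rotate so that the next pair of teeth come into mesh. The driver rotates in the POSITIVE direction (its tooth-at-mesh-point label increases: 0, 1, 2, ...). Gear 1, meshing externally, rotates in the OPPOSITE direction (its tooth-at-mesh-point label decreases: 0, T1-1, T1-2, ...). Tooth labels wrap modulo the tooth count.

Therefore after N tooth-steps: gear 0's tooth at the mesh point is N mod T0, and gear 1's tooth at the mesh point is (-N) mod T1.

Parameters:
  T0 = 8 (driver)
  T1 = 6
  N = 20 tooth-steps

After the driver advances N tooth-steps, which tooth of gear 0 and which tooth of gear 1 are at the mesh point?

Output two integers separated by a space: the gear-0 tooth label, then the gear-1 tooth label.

Gear 0 (driver, T0=8): tooth at mesh = N mod T0
  20 = 2 * 8 + 4, so 20 mod 8 = 4
  gear 0 tooth = 4
Gear 1 (driven, T1=6): tooth at mesh = (-N) mod T1
  20 = 3 * 6 + 2, so 20 mod 6 = 2
  (-20) mod 6 = (-2) mod 6 = 6 - 2 = 4
Mesh after 20 steps: gear-0 tooth 4 meets gear-1 tooth 4

Answer: 4 4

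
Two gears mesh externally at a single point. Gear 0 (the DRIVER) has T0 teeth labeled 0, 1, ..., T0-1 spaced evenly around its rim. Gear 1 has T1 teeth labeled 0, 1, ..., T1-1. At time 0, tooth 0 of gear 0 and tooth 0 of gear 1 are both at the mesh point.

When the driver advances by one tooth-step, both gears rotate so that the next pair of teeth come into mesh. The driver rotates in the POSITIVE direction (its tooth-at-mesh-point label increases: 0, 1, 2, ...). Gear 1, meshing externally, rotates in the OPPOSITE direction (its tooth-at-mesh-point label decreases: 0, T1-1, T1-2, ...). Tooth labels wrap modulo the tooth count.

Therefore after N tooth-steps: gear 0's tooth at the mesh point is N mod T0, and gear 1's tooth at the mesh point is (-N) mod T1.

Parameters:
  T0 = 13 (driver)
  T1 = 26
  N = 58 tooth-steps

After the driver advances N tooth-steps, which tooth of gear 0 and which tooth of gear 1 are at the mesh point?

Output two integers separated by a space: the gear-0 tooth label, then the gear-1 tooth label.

Answer: 6 20

Derivation:
Gear 0 (driver, T0=13): tooth at mesh = N mod T0
  58 = 4 * 13 + 6, so 58 mod 13 = 6
  gear 0 tooth = 6
Gear 1 (driven, T1=26): tooth at mesh = (-N) mod T1
  58 = 2 * 26 + 6, so 58 mod 26 = 6
  (-58) mod 26 = (-6) mod 26 = 26 - 6 = 20
Mesh after 58 steps: gear-0 tooth 6 meets gear-1 tooth 20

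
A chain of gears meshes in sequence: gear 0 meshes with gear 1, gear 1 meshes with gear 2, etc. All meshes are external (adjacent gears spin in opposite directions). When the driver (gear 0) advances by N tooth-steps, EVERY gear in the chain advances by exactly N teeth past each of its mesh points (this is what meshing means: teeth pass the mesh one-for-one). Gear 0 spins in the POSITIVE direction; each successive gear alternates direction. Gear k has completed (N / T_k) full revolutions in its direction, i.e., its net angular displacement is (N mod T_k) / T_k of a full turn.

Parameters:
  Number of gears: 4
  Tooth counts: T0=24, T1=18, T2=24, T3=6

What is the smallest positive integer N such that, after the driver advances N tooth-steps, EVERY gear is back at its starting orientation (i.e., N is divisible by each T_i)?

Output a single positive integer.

Gear k returns to start when N is a multiple of T_k.
All gears at start simultaneously when N is a common multiple of [24, 18, 24, 6]; the smallest such N is lcm(24, 18, 24, 6).
Start: lcm = T0 = 24
Fold in T1=18: gcd(24, 18) = 6; lcm(24, 18) = 24 * 18 / 6 = 432 / 6 = 72
Fold in T2=24: gcd(72, 24) = 24; lcm(72, 24) = 72 * 24 / 24 = 1728 / 24 = 72
Fold in T3=6: gcd(72, 6) = 6; lcm(72, 6) = 72 * 6 / 6 = 432 / 6 = 72
Full cycle length = 72

Answer: 72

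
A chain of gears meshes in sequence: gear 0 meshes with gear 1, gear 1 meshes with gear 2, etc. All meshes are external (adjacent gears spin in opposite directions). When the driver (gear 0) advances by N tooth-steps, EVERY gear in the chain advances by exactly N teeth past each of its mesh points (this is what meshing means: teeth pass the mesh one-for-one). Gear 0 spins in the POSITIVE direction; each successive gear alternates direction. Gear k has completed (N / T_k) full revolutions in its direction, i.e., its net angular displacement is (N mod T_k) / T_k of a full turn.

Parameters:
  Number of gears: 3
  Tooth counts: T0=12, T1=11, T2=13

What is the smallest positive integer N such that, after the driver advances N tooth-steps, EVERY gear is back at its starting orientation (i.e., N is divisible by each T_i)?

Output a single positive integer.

Gear k returns to start when N is a multiple of T_k.
All gears at start simultaneously when N is a common multiple of [12, 11, 13]; the smallest such N is lcm(12, 11, 13).
Start: lcm = T0 = 12
Fold in T1=11: gcd(12, 11) = 1; lcm(12, 11) = 12 * 11 / 1 = 132 / 1 = 132
Fold in T2=13: gcd(132, 13) = 1; lcm(132, 13) = 132 * 13 / 1 = 1716 / 1 = 1716
Full cycle length = 1716

Answer: 1716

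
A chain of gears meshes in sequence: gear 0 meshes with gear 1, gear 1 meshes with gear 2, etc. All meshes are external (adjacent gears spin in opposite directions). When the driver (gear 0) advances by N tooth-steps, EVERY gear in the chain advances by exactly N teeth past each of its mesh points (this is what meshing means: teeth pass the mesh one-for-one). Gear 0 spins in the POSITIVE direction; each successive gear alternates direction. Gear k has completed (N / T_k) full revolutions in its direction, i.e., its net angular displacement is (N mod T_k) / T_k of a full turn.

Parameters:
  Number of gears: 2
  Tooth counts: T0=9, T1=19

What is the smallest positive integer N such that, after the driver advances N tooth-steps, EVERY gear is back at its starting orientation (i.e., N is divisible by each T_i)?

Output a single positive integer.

Gear k returns to start when N is a multiple of T_k.
All gears at start simultaneously when N is a common multiple of [9, 19]; the smallest such N is lcm(9, 19).
Start: lcm = T0 = 9
Fold in T1=19: gcd(9, 19) = 1; lcm(9, 19) = 9 * 19 / 1 = 171 / 1 = 171
Full cycle length = 171

Answer: 171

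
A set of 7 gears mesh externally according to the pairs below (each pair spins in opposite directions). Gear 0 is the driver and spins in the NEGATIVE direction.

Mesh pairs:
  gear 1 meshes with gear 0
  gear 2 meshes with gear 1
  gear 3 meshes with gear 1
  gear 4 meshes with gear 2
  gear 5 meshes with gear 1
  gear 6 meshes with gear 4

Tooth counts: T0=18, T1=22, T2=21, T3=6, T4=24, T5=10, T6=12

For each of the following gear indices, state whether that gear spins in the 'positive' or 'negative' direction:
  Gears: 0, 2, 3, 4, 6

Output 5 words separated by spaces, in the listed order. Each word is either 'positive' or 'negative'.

Answer: negative negative negative positive negative

Derivation:
Gear 0 (driver): negative (depth 0)
  gear 1: meshes with gear 0 -> depth 1 -> positive (opposite of gear 0)
  gear 2: meshes with gear 1 -> depth 2 -> negative (opposite of gear 1)
  gear 3: meshes with gear 1 -> depth 2 -> negative (opposite of gear 1)
  gear 4: meshes with gear 2 -> depth 3 -> positive (opposite of gear 2)
  gear 5: meshes with gear 1 -> depth 2 -> negative (opposite of gear 1)
  gear 6: meshes with gear 4 -> depth 4 -> negative (opposite of gear 4)
Queried indices 0, 2, 3, 4, 6 -> negative, negative, negative, positive, negative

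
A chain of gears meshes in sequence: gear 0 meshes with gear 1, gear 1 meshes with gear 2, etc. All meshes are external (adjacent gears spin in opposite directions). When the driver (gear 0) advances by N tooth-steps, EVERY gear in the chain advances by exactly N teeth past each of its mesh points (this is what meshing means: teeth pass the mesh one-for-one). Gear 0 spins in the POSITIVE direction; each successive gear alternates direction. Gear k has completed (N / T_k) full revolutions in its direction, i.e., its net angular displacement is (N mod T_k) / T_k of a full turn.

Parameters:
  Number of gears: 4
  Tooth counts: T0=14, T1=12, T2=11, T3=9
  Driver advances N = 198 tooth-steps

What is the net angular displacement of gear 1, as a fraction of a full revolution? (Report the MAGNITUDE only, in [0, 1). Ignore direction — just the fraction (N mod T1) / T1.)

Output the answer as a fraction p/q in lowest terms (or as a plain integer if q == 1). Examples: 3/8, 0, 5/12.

Chain of 4 gears, tooth counts: [14, 12, 11, 9]
  gear 0: T0=14, direction=positive, advance = 198 mod 14 = 2 teeth = 2/14 turn
  gear 1: T1=12, direction=negative, advance = 198 mod 12 = 6 teeth = 6/12 turn
  gear 2: T2=11, direction=positive, advance = 198 mod 11 = 0 teeth = 0/11 turn
  gear 3: T3=9, direction=negative, advance = 198 mod 9 = 0 teeth = 0/9 turn
Gear 1: 198 mod 12 = 6
Fraction = 6 / 12 = 1/2 (gcd(6,12)=6) = 1/2

Answer: 1/2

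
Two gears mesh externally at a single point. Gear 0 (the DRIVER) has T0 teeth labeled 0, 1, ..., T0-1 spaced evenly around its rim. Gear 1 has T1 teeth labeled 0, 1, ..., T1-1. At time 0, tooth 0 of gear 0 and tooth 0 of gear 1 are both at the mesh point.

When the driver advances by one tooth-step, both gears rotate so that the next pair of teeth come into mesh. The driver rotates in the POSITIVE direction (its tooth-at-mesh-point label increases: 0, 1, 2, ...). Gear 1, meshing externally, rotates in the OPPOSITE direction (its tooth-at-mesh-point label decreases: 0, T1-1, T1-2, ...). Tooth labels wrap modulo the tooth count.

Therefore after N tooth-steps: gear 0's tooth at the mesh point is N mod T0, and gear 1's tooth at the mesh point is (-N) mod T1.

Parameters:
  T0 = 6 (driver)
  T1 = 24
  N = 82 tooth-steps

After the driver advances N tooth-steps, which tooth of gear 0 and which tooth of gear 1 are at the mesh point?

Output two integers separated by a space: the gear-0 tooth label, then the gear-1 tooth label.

Answer: 4 14

Derivation:
Gear 0 (driver, T0=6): tooth at mesh = N mod T0
  82 = 13 * 6 + 4, so 82 mod 6 = 4
  gear 0 tooth = 4
Gear 1 (driven, T1=24): tooth at mesh = (-N) mod T1
  82 = 3 * 24 + 10, so 82 mod 24 = 10
  (-82) mod 24 = (-10) mod 24 = 24 - 10 = 14
Mesh after 82 steps: gear-0 tooth 4 meets gear-1 tooth 14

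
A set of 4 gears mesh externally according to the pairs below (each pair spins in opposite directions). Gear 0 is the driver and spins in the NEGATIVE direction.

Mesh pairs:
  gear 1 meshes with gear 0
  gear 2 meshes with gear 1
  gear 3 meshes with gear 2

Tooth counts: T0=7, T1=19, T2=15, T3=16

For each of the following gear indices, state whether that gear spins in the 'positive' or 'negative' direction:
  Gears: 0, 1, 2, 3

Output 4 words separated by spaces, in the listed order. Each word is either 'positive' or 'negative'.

Answer: negative positive negative positive

Derivation:
Gear 0 (driver): negative (depth 0)
  gear 1: meshes with gear 0 -> depth 1 -> positive (opposite of gear 0)
  gear 2: meshes with gear 1 -> depth 2 -> negative (opposite of gear 1)
  gear 3: meshes with gear 2 -> depth 3 -> positive (opposite of gear 2)
Queried indices 0, 1, 2, 3 -> negative, positive, negative, positive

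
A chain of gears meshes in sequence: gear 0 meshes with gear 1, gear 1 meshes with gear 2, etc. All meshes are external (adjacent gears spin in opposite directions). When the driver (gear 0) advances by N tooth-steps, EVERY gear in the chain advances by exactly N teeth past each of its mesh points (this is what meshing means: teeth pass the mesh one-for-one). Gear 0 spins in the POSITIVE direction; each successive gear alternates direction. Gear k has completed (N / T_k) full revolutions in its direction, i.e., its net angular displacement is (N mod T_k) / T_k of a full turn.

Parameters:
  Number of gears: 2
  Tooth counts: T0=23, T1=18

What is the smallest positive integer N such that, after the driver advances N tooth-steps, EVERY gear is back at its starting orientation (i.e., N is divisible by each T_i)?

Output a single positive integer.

Answer: 414

Derivation:
Gear k returns to start when N is a multiple of T_k.
All gears at start simultaneously when N is a common multiple of [23, 18]; the smallest such N is lcm(23, 18).
Start: lcm = T0 = 23
Fold in T1=18: gcd(23, 18) = 1; lcm(23, 18) = 23 * 18 / 1 = 414 / 1 = 414
Full cycle length = 414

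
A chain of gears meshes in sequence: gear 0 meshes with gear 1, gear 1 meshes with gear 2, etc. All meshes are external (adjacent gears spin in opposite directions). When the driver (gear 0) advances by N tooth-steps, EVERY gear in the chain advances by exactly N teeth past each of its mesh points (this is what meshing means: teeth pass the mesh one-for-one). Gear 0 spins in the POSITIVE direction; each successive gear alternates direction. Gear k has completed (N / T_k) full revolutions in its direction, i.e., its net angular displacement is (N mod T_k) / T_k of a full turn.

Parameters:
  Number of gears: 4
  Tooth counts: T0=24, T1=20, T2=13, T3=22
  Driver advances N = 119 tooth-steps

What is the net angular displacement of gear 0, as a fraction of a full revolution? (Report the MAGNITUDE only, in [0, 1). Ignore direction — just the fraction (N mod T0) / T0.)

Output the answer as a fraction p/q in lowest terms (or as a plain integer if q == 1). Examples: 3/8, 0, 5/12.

Chain of 4 gears, tooth counts: [24, 20, 13, 22]
  gear 0: T0=24, direction=positive, advance = 119 mod 24 = 23 teeth = 23/24 turn
  gear 1: T1=20, direction=negative, advance = 119 mod 20 = 19 teeth = 19/20 turn
  gear 2: T2=13, direction=positive, advance = 119 mod 13 = 2 teeth = 2/13 turn
  gear 3: T3=22, direction=negative, advance = 119 mod 22 = 9 teeth = 9/22 turn
Gear 0: 119 mod 24 = 23
Fraction = 23 / 24 = 23/24 (gcd(23,24)=1) = 23/24

Answer: 23/24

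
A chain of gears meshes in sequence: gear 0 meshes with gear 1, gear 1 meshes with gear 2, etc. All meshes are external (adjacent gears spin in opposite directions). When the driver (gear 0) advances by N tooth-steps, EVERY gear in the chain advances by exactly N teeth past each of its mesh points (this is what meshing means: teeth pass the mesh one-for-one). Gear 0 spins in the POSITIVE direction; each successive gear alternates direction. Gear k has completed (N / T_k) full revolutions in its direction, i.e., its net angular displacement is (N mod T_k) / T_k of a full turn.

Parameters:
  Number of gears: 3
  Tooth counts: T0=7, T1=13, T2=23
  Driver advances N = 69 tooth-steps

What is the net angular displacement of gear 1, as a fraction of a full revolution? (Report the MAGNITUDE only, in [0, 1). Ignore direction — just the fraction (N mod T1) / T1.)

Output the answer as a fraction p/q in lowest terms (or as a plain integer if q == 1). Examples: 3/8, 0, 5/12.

Chain of 3 gears, tooth counts: [7, 13, 23]
  gear 0: T0=7, direction=positive, advance = 69 mod 7 = 6 teeth = 6/7 turn
  gear 1: T1=13, direction=negative, advance = 69 mod 13 = 4 teeth = 4/13 turn
  gear 2: T2=23, direction=positive, advance = 69 mod 23 = 0 teeth = 0/23 turn
Gear 1: 69 mod 13 = 4
Fraction = 4 / 13 = 4/13 (gcd(4,13)=1) = 4/13

Answer: 4/13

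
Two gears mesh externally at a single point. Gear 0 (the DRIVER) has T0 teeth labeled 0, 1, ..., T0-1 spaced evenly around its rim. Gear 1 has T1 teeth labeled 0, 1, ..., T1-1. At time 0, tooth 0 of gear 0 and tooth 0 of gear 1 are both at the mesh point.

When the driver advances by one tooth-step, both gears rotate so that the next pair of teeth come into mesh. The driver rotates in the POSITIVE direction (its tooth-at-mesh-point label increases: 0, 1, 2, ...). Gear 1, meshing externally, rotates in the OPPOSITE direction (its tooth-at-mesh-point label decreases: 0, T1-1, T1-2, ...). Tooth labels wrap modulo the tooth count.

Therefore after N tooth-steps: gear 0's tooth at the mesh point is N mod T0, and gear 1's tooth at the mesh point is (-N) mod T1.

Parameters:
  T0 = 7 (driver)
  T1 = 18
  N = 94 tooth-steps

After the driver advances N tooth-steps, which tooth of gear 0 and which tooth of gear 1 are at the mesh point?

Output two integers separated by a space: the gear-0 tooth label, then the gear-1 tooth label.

Answer: 3 14

Derivation:
Gear 0 (driver, T0=7): tooth at mesh = N mod T0
  94 = 13 * 7 + 3, so 94 mod 7 = 3
  gear 0 tooth = 3
Gear 1 (driven, T1=18): tooth at mesh = (-N) mod T1
  94 = 5 * 18 + 4, so 94 mod 18 = 4
  (-94) mod 18 = (-4) mod 18 = 18 - 4 = 14
Mesh after 94 steps: gear-0 tooth 3 meets gear-1 tooth 14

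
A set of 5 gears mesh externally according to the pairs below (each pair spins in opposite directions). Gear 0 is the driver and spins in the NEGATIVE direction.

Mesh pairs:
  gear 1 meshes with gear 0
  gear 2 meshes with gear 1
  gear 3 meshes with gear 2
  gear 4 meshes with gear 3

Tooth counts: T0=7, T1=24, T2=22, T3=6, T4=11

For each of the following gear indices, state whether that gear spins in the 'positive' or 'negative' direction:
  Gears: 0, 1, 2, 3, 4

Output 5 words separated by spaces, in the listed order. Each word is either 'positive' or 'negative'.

Gear 0 (driver): negative (depth 0)
  gear 1: meshes with gear 0 -> depth 1 -> positive (opposite of gear 0)
  gear 2: meshes with gear 1 -> depth 2 -> negative (opposite of gear 1)
  gear 3: meshes with gear 2 -> depth 3 -> positive (opposite of gear 2)
  gear 4: meshes with gear 3 -> depth 4 -> negative (opposite of gear 3)
Queried indices 0, 1, 2, 3, 4 -> negative, positive, negative, positive, negative

Answer: negative positive negative positive negative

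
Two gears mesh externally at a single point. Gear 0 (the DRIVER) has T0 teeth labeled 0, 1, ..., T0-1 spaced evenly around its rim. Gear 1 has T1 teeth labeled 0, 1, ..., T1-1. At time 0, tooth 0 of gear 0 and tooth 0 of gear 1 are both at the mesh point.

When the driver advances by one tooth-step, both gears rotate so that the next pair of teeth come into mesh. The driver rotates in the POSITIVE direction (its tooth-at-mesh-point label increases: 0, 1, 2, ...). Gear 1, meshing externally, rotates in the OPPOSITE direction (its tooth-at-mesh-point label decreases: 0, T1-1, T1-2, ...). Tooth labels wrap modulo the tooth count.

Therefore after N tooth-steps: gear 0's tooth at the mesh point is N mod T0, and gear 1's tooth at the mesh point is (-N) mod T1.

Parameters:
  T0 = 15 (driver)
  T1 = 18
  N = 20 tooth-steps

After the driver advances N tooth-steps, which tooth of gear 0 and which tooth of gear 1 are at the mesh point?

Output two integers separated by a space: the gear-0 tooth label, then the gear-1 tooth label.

Answer: 5 16

Derivation:
Gear 0 (driver, T0=15): tooth at mesh = N mod T0
  20 = 1 * 15 + 5, so 20 mod 15 = 5
  gear 0 tooth = 5
Gear 1 (driven, T1=18): tooth at mesh = (-N) mod T1
  20 = 1 * 18 + 2, so 20 mod 18 = 2
  (-20) mod 18 = (-2) mod 18 = 18 - 2 = 16
Mesh after 20 steps: gear-0 tooth 5 meets gear-1 tooth 16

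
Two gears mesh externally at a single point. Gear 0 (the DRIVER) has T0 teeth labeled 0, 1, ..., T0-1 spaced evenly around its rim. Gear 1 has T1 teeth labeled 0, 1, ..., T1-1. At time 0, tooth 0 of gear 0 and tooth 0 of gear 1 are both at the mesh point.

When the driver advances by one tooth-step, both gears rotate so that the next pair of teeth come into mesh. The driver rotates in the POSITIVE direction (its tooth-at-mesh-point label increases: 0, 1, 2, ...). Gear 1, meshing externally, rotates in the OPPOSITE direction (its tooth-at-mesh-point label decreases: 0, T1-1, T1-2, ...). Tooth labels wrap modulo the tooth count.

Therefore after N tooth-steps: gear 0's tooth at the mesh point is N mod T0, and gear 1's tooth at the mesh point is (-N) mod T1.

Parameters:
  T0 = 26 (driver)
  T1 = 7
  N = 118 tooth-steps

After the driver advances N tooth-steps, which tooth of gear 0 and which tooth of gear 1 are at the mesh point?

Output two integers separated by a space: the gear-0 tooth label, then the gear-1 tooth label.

Gear 0 (driver, T0=26): tooth at mesh = N mod T0
  118 = 4 * 26 + 14, so 118 mod 26 = 14
  gear 0 tooth = 14
Gear 1 (driven, T1=7): tooth at mesh = (-N) mod T1
  118 = 16 * 7 + 6, so 118 mod 7 = 6
  (-118) mod 7 = (-6) mod 7 = 7 - 6 = 1
Mesh after 118 steps: gear-0 tooth 14 meets gear-1 tooth 1

Answer: 14 1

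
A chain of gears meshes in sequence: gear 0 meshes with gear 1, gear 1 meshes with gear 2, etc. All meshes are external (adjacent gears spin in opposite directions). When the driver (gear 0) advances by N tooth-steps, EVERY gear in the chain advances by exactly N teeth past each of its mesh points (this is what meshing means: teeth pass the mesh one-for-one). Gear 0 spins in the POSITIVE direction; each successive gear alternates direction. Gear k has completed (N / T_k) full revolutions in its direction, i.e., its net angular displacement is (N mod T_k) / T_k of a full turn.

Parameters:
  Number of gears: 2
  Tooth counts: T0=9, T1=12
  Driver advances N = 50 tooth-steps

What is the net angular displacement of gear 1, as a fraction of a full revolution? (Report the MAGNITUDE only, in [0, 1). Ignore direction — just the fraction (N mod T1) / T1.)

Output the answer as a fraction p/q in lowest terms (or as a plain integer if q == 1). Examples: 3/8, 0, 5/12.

Answer: 1/6

Derivation:
Chain of 2 gears, tooth counts: [9, 12]
  gear 0: T0=9, direction=positive, advance = 50 mod 9 = 5 teeth = 5/9 turn
  gear 1: T1=12, direction=negative, advance = 50 mod 12 = 2 teeth = 2/12 turn
Gear 1: 50 mod 12 = 2
Fraction = 2 / 12 = 1/6 (gcd(2,12)=2) = 1/6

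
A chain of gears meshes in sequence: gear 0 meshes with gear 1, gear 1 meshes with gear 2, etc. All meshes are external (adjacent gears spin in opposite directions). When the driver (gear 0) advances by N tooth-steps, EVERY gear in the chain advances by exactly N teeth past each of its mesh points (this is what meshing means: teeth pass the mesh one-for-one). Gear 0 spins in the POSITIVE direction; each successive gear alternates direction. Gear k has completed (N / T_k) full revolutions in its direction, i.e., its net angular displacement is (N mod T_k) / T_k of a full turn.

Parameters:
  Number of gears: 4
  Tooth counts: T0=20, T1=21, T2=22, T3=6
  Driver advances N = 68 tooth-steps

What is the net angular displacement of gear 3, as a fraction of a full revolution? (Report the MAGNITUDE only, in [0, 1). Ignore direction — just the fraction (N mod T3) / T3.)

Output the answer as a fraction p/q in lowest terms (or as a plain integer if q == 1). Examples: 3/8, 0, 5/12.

Chain of 4 gears, tooth counts: [20, 21, 22, 6]
  gear 0: T0=20, direction=positive, advance = 68 mod 20 = 8 teeth = 8/20 turn
  gear 1: T1=21, direction=negative, advance = 68 mod 21 = 5 teeth = 5/21 turn
  gear 2: T2=22, direction=positive, advance = 68 mod 22 = 2 teeth = 2/22 turn
  gear 3: T3=6, direction=negative, advance = 68 mod 6 = 2 teeth = 2/6 turn
Gear 3: 68 mod 6 = 2
Fraction = 2 / 6 = 1/3 (gcd(2,6)=2) = 1/3

Answer: 1/3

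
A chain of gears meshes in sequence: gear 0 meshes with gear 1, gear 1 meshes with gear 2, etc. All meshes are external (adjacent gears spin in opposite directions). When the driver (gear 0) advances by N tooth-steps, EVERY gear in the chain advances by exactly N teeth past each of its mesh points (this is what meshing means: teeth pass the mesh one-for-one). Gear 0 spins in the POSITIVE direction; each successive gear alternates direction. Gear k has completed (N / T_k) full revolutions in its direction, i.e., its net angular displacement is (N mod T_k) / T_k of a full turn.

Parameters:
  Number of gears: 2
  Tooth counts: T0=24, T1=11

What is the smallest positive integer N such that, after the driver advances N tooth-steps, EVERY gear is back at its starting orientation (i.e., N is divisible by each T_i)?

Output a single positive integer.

Gear k returns to start when N is a multiple of T_k.
All gears at start simultaneously when N is a common multiple of [24, 11]; the smallest such N is lcm(24, 11).
Start: lcm = T0 = 24
Fold in T1=11: gcd(24, 11) = 1; lcm(24, 11) = 24 * 11 / 1 = 264 / 1 = 264
Full cycle length = 264

Answer: 264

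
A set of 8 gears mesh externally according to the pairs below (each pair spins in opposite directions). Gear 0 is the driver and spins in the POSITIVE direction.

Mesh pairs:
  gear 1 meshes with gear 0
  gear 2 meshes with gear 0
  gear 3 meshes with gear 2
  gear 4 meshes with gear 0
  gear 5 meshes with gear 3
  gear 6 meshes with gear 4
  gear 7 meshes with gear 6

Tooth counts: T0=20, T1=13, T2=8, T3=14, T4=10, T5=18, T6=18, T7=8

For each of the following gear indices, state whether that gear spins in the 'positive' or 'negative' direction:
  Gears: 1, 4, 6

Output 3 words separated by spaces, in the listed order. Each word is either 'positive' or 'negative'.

Gear 0 (driver): positive (depth 0)
  gear 1: meshes with gear 0 -> depth 1 -> negative (opposite of gear 0)
  gear 2: meshes with gear 0 -> depth 1 -> negative (opposite of gear 0)
  gear 3: meshes with gear 2 -> depth 2 -> positive (opposite of gear 2)
  gear 4: meshes with gear 0 -> depth 1 -> negative (opposite of gear 0)
  gear 5: meshes with gear 3 -> depth 3 -> negative (opposite of gear 3)
  gear 6: meshes with gear 4 -> depth 2 -> positive (opposite of gear 4)
  gear 7: meshes with gear 6 -> depth 3 -> negative (opposite of gear 6)
Queried indices 1, 4, 6 -> negative, negative, positive

Answer: negative negative positive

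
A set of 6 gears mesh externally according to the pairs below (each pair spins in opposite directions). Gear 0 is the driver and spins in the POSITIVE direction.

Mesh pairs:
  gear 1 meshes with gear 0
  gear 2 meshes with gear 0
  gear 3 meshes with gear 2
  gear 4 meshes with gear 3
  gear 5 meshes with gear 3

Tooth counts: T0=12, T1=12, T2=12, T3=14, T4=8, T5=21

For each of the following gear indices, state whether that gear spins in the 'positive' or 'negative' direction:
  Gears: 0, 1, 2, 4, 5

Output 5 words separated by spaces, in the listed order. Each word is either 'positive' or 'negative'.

Answer: positive negative negative negative negative

Derivation:
Gear 0 (driver): positive (depth 0)
  gear 1: meshes with gear 0 -> depth 1 -> negative (opposite of gear 0)
  gear 2: meshes with gear 0 -> depth 1 -> negative (opposite of gear 0)
  gear 3: meshes with gear 2 -> depth 2 -> positive (opposite of gear 2)
  gear 4: meshes with gear 3 -> depth 3 -> negative (opposite of gear 3)
  gear 5: meshes with gear 3 -> depth 3 -> negative (opposite of gear 3)
Queried indices 0, 1, 2, 4, 5 -> positive, negative, negative, negative, negative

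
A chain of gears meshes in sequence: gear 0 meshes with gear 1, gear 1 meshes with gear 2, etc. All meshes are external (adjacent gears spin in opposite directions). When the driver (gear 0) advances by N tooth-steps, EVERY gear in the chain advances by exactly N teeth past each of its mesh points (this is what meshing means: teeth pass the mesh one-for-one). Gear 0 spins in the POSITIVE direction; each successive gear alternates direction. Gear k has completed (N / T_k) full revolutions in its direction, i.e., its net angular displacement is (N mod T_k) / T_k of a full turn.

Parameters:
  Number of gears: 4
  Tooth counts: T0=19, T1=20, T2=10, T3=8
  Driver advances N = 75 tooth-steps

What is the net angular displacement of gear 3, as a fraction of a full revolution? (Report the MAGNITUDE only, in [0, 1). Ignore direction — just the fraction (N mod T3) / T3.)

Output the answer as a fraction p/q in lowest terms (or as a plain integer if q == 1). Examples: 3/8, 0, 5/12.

Answer: 3/8

Derivation:
Chain of 4 gears, tooth counts: [19, 20, 10, 8]
  gear 0: T0=19, direction=positive, advance = 75 mod 19 = 18 teeth = 18/19 turn
  gear 1: T1=20, direction=negative, advance = 75 mod 20 = 15 teeth = 15/20 turn
  gear 2: T2=10, direction=positive, advance = 75 mod 10 = 5 teeth = 5/10 turn
  gear 3: T3=8, direction=negative, advance = 75 mod 8 = 3 teeth = 3/8 turn
Gear 3: 75 mod 8 = 3
Fraction = 3 / 8 = 3/8 (gcd(3,8)=1) = 3/8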